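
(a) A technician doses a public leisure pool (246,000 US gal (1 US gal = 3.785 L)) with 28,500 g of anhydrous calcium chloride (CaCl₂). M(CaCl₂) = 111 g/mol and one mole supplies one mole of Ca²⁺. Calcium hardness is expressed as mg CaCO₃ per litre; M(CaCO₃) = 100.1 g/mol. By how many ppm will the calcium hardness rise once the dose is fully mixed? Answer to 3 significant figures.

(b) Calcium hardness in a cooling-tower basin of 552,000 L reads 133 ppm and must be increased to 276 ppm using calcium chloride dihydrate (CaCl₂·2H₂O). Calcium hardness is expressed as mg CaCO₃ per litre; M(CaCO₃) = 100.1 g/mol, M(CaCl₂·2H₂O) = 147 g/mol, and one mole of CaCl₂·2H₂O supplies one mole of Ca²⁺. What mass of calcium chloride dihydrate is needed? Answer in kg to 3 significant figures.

(a) 27.6 ppm; (b) 116 kg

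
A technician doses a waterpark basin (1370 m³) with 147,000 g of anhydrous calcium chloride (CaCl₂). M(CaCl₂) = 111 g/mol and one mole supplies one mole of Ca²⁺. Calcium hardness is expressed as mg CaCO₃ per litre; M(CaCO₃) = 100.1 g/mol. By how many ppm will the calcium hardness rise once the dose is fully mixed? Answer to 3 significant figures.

96.8 ppm

Volume: 1370 m³ = 1,370,000 L.
Moles of Ca²⁺: 147,000 g ÷ 111 g/mol = 1324 mol.
As CaCO₃: 1324 mol × 100.1 g/mol = 132,600 g.
Rise: 132,600 g / 1,370,000 L × 1000 = 96.76 mg/L.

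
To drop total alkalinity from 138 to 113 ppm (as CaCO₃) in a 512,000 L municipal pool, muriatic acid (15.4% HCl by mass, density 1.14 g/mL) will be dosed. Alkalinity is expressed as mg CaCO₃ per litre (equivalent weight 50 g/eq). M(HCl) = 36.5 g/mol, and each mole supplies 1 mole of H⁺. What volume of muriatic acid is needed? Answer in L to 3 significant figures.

Alkalinity to neutralize: (138 − 113) = 25 mg/L as CaCO₃ × 512,000 L = 12,800 g as CaCO₃.
Equivalents of H⁺ required: 12,800 ÷ 50 g/eq = 256 eq = 256 mol HCl.
Mass of HCl: 256 × 36.5 = 9344 g.
Mass of 15.4% solution: 9344 / 0.154 = 60,680 g.
Volume: 60,680 g ÷ 1.14 g/mL = 53,220 mL.

53.2 L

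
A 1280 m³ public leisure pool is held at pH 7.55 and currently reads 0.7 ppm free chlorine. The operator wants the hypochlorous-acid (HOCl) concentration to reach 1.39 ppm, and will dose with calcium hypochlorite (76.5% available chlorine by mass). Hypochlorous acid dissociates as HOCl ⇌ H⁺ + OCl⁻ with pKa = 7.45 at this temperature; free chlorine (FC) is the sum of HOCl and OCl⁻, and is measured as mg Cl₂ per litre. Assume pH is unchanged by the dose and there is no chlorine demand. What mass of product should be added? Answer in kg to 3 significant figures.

4.08 kg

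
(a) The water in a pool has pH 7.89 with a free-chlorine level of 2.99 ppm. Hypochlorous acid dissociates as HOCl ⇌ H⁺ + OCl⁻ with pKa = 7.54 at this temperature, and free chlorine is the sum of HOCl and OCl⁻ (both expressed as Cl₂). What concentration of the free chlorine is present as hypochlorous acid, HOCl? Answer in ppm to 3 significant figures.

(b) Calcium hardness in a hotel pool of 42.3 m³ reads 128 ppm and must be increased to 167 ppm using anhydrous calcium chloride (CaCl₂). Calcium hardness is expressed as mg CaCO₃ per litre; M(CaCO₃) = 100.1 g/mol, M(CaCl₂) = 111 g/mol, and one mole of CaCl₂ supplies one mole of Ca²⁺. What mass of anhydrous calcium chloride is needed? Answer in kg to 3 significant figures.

(a) 0.923 ppm; (b) 1.83 kg

(a) [OCl⁻]/[HOCl] = 10^(pH − pKa) = 10^(7.89 − 7.54) = 10^0.35 = 2.239.
(a) Fraction as HOCl = 1 / (1 + 2.239) = 0.3088.
(a) HOCl = 0.3088 × 2.99 ppm = 0.9232 ppm.

(b) Volume: 42.3 m³ = 42,300 L.
(b) Hardness to add: (167 − 128) = 39 mg/L as CaCO₃ × 42,300 L = 1650 g as CaCO₃.
(b) Moles of Ca²⁺ (1 mol Ca²⁺ ≡ 1 mol CaCO₃): 1650 / 100.1 g/mol = 16.48 mol.
(b) Mass of CaCl₂: 16.48 × 111 = 1829 g.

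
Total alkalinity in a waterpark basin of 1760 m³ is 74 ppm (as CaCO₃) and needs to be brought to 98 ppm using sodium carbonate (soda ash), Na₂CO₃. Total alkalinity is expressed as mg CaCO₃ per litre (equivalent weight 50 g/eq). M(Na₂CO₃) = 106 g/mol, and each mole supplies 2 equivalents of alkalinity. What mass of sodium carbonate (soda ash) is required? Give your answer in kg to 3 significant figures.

Volume: 1760 m³ = 1,760,000 L.
Alkalinity to add: (98 − 74) = 24 mg/L as CaCO₃ × 1,760,000 L = 42,240 g as CaCO₃.
Equivalents: 42,240 g ÷ 50 g/eq = 844.8 eq.
Each mole of Na₂CO₃ supplies 2 eq, so 844.8 / 2 = 422.4 mol.
Mass: 422.4 mol × 106 g/mol = 44,770 g.

44.8 kg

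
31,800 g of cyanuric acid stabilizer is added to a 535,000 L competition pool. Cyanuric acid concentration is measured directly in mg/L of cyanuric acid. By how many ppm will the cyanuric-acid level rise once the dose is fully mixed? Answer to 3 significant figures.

Rise: 31,800 g / 535,000 L × 1000 = 59.44 mg/L.

59.4 ppm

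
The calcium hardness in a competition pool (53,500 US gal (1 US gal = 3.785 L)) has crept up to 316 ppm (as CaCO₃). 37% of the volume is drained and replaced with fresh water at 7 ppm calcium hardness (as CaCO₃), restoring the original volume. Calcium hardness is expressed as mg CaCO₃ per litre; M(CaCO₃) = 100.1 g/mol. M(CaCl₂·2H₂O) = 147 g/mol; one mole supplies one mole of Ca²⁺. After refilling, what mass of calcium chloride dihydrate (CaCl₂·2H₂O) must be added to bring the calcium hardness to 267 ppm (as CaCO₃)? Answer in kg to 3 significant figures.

19.4 kg

Volume: 53,500 US gal × 3.785 L/gal = 202,498 L.
After draining 37% and refilling: 316 × 0.63 + 7 × 0.37 = 201.67 ppm.
Deficit to target: 267 − 201.67 = 65.33 mg/L.
As CaCO₃: 65.33 mg/L × 202,498 L = 13,230 g; ÷ 100.1 = 132.2 mol Ca²⁺.
Mass: 132.2 × 147 = 19,430 g.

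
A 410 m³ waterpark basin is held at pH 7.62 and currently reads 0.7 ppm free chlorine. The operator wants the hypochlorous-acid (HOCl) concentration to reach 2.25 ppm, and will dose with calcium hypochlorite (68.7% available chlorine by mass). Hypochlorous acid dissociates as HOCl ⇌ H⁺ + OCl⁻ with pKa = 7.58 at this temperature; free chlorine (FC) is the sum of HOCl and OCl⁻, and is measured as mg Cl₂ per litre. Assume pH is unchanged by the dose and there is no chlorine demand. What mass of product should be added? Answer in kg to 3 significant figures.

2.40 kg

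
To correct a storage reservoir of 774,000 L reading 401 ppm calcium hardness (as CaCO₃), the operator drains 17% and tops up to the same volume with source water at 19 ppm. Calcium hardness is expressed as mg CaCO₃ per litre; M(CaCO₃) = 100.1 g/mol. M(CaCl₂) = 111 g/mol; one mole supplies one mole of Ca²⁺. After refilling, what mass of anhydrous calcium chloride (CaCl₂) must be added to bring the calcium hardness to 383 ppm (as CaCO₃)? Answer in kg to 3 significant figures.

After draining 17% and refilling: 401 × 0.83 + 19 × 0.17 = 336.06 ppm.
Deficit to target: 383 − 336.06 = 46.94 mg/L.
As CaCO₃: 46.94 mg/L × 774,000 L = 36,330 g; ÷ 100.1 = 363 mol Ca²⁺.
Mass: 363 × 111 = 40,290 g.

40.3 kg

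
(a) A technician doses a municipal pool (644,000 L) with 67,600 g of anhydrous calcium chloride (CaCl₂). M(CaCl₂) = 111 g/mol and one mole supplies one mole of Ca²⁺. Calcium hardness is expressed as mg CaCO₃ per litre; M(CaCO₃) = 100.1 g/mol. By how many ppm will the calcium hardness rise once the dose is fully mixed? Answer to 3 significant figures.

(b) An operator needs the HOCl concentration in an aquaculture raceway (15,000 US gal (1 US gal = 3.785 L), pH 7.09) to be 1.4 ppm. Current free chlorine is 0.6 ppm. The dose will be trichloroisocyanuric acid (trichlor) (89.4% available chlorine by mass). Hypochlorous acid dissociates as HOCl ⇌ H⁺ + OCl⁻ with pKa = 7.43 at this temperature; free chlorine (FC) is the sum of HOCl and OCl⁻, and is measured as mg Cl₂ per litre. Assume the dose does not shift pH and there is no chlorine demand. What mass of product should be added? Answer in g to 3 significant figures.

(a) Moles of Ca²⁺: 67,600 g ÷ 111 g/mol = 609 mol.
(a) As CaCO₃: 609 mol × 100.1 g/mol = 60,960 g.
(a) Rise: 60,960 g / 644,000 L × 1000 = 94.66 mg/L.

(b) Volume: 15,000 US gal × 3.785 L/gal = 56,775 L.
(b) [OCl⁻]/[HOCl] = 10^(pH − pKa) = 10^(7.09 − 7.43) = 0.4571; fraction as HOCl = 1/(1 + 0.4571) = 0.6863.
(b) Free chlorine required for 1.4 ppm HOCl: 1.4 / 0.6863 = 2.04 ppm.
(b) FC to add: 2.04 − 0.6 = 1.44 mg/L as Cl₂.
(b) Cl₂ equivalent: 1.44 mg/L × 56,775 L = 81.75 g.
(b) Product at 89.4% available Cl: 81.75 / 0.894 = 91.44 g.

(a) 94.7 ppm; (b) 91.4 g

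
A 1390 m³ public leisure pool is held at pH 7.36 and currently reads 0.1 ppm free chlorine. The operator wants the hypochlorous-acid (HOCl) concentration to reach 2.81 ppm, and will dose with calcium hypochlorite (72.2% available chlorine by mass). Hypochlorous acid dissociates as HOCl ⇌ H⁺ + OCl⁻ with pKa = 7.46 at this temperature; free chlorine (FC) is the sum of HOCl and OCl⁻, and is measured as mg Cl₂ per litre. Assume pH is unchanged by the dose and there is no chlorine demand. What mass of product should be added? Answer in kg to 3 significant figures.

9.51 kg

Volume: 1390 m³ = 1,390,000 L.
[OCl⁻]/[HOCl] = 10^(pH − pKa) = 10^(7.36 − 7.46) = 0.7943; fraction as HOCl = 1/(1 + 0.7943) = 0.5573.
Free chlorine required for 2.81 ppm HOCl: 2.81 / 0.5573 = 5.042 ppm.
FC to add: 5.042 − 0.1 = 4.942 mg/L as Cl₂.
Cl₂ equivalent: 4.942 mg/L × 1,390,000 L = 6869 g.
Product at 72.2% available Cl: 6869 / 0.722 = 9514 g.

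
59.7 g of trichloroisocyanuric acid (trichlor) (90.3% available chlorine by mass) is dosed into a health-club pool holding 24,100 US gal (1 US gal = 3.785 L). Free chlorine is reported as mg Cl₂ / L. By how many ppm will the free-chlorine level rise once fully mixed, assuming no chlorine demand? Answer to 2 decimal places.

0.59 ppm

Volume: 24,100 US gal × 3.785 L/gal = 91,218 L.
Available chlorine delivered: 59.7 g × 0.903 = 53.91 g as Cl₂.
Concentration rise: 53.91 g / 91,218 L = 0.591 mg/L = 0.59 ppm.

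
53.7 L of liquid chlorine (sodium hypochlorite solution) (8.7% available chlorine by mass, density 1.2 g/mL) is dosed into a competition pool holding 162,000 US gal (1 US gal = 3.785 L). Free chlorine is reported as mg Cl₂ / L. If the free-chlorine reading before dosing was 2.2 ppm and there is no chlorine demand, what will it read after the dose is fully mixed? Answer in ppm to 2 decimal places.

11.34 ppm

Volume: 162,000 US gal × 3.785 L/gal = 613,170 L.
Mass of solution: 53.7 L × 1000 mL/L × 1.2 g/mL = 64,440 g.
Available chlorine delivered: 64,440 g × 0.087 = 5606 g as Cl₂.
Concentration rise: 5606 g / 613,170 L = 9.143 mg/L = 9.14 ppm.
Final FC: 2.2 + 9.14 = 11.34 ppm.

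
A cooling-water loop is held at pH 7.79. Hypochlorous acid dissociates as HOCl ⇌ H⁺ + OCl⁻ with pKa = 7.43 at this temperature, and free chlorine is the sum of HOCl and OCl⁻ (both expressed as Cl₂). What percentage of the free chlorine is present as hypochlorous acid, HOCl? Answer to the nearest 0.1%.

30.4%

[OCl⁻]/[HOCl] = 10^(pH − pKa) = 10^(7.79 − 7.43) = 10^0.36 = 2.291.
Fraction as HOCl = 1 / (1 + 2.291) = 0.3039.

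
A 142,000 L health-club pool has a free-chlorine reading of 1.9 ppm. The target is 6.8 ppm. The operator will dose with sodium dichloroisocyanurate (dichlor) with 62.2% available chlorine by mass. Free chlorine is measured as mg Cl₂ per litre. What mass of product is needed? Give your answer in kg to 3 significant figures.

1.12 kg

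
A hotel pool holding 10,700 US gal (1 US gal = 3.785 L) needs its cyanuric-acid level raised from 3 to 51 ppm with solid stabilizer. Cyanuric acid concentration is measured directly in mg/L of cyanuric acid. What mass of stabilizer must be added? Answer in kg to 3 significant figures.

Volume: 10,700 US gal × 3.785 L/gal = 40,500 L.
CYA to add: (51 − 3) = 48 mg/L × 40,500 L = 1944 g cyanuric acid.

1.94 kg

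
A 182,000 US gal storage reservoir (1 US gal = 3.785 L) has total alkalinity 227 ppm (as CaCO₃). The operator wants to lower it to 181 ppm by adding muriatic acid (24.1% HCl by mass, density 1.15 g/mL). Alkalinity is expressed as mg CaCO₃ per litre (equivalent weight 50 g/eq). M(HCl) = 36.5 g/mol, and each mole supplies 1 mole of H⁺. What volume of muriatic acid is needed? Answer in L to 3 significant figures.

83.5 L

Volume: 182,000 US gal × 3.785 L/gal = 688,870 L.
Alkalinity to neutralize: (227 − 181) = 46 mg/L as CaCO₃ × 688,870 L = 31,690 g as CaCO₃.
Equivalents of H⁺ required: 31,690 ÷ 50 g/eq = 633.8 eq = 633.8 mol HCl.
Mass of HCl: 633.8 × 36.5 = 23,130 g.
Mass of 24.1% solution: 23,130 / 0.241 = 95,980 g.
Volume: 95,980 g ÷ 1.15 g/mL = 83,460 mL.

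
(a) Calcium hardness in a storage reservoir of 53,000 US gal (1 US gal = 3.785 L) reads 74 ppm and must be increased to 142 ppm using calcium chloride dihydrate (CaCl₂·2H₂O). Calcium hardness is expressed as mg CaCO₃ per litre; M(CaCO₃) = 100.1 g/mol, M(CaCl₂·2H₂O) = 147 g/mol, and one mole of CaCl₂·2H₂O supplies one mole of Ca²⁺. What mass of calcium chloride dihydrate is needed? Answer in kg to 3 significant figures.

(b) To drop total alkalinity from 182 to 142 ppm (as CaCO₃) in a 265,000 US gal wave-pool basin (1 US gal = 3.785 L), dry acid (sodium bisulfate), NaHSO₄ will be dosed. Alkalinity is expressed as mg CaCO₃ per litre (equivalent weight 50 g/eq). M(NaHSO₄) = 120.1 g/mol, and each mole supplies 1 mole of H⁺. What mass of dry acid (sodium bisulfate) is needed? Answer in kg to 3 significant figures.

(a) Volume: 53,000 US gal × 3.785 L/gal = 200,605 L.
(a) Hardness to add: (142 − 74) = 68 mg/L as CaCO₃ × 200,605 L = 13,640 g as CaCO₃.
(a) Moles of Ca²⁺ (1 mol Ca²⁺ ≡ 1 mol CaCO₃): 13,640 / 100.1 g/mol = 136.3 mol.
(a) Mass of CaCl₂·2H₂O: 136.3 × 147 = 20,030 g.

(b) Volume: 265,000 US gal × 3.785 L/gal = 1,003,025 L.
(b) Alkalinity to neutralize: (182 − 142) = 40 mg/L as CaCO₃ × 1,003,025 L = 40,120 g as CaCO₃.
(b) Equivalents of H⁺ required: 40,120 ÷ 50 g/eq = 802.4 eq = 802.4 mol NaHSO₄.
(b) Mass of NaHSO₄: 802.4 × 120.1 = 96,370 g.

(a) 20.0 kg; (b) 96.4 kg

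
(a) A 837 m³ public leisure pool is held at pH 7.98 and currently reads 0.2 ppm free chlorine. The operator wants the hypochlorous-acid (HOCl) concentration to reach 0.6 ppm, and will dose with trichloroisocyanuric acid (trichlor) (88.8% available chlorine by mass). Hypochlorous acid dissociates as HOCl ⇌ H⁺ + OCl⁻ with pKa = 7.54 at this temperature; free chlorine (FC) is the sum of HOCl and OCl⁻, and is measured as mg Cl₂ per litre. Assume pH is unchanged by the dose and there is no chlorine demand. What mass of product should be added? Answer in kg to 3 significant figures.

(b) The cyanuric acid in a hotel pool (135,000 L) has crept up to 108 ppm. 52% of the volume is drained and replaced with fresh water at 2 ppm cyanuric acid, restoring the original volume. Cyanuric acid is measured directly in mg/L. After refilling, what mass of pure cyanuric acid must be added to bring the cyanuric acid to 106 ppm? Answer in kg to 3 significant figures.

(a) 1.93 kg; (b) 7.17 kg

(a) Volume: 837 m³ = 837,000 L.
(a) [OCl⁻]/[HOCl] = 10^(pH − pKa) = 10^(7.98 − 7.54) = 2.754; fraction as HOCl = 1/(1 + 2.754) = 0.2664.
(a) Free chlorine required for 0.6 ppm HOCl: 0.6 / 0.2664 = 2.253 ppm.
(a) FC to add: 2.253 − 0.2 = 2.053 mg/L as Cl₂.
(a) Cl₂ equivalent: 2.053 mg/L × 837,000 L = 1718 g.
(a) Product at 88.8% available Cl: 1718 / 0.888 = 1935 g.

(b) After draining 52% and refilling: 108 × 0.48 + 2 × 0.52 = 52.88 ppm.
(b) Deficit to target: 106 − 52.88 = 53.12 mg/L.
(b) Mass: 53.12 mg/L × 135,000 L = 7171 g cyanuric acid.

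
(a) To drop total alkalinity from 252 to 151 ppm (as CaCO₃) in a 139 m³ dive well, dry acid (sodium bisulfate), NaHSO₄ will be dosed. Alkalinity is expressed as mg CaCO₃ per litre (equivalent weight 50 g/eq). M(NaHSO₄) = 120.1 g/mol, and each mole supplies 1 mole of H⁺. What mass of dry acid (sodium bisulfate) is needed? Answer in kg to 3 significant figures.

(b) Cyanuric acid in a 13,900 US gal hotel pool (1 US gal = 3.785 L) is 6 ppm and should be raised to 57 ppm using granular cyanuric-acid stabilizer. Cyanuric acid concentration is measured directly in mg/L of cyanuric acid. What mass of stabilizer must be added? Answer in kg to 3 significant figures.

(a) 33.7 kg; (b) 2.68 kg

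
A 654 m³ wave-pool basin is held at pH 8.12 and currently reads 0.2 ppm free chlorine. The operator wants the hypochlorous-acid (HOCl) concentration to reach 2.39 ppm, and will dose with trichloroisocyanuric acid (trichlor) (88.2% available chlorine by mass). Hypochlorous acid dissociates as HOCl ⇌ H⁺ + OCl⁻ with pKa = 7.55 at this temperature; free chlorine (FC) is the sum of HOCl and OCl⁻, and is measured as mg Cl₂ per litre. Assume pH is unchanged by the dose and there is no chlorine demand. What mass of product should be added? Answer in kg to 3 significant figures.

8.21 kg

Volume: 654 m³ = 654,000 L.
[OCl⁻]/[HOCl] = 10^(pH − pKa) = 10^(8.12 − 7.55) = 3.715; fraction as HOCl = 1/(1 + 3.715) = 0.2121.
Free chlorine required for 2.39 ppm HOCl: 2.39 / 0.2121 = 11.27 ppm.
FC to add: 11.27 − 0.2 = 11.07 mg/L as Cl₂.
Cl₂ equivalent: 11.07 mg/L × 654,000 L = 7240 g.
Product at 88.2% available Cl: 7240 / 0.882 = 8208 g.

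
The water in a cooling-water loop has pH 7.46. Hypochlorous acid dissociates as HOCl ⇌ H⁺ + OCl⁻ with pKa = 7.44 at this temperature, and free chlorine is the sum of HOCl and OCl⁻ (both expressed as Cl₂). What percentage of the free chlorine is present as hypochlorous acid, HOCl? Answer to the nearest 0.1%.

48.8%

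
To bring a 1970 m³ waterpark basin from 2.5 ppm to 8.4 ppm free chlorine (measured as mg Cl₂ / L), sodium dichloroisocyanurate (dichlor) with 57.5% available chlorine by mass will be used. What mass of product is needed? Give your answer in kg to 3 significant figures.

20.2 kg

Volume: 1970 m³ = 1,970,000 L.
Chlorine deficit: 8.4 − 2.5 = 5.9 ppm = 5.9 mg/L as Cl₂.
Cl₂ equivalent needed: 5.9 mg/L × 1,970,000 L = 11,620,000 mg = 11,620 g.
Product at 57.5% available chlorine: 11,620 / 0.575 = 20,210 g.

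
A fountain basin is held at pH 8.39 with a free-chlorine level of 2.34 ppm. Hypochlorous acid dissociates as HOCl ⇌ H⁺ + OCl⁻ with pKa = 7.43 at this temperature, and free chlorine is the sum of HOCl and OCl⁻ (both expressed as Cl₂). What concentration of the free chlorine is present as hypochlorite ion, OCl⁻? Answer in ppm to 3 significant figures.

2.11 ppm

[OCl⁻]/[HOCl] = 10^(pH − pKa) = 10^(8.39 − 7.43) = 10^0.96 = 9.12.
Fraction as HOCl = 1 / (1 + 9.12) = 0.09881.
OCl⁻ = (1 − 0.09881) × 2.34 ppm = 2.109 ppm.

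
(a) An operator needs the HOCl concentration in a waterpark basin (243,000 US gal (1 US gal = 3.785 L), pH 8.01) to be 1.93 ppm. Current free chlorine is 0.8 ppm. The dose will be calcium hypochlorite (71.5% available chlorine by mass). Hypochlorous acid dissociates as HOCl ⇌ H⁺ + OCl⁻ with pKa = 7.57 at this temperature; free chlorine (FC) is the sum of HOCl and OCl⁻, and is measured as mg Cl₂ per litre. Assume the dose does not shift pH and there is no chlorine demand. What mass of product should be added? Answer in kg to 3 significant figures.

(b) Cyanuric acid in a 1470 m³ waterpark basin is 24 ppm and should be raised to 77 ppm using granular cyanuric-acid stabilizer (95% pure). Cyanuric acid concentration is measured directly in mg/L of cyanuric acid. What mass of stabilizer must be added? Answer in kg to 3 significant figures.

(a) 8.29 kg; (b) 82.0 kg

(a) Volume: 243,000 US gal × 3.785 L/gal = 919,755 L.
(a) [OCl⁻]/[HOCl] = 10^(pH − pKa) = 10^(8.01 − 7.57) = 2.754; fraction as HOCl = 1/(1 + 2.754) = 0.2664.
(a) Free chlorine required for 1.93 ppm HOCl: 1.93 / 0.2664 = 7.246 ppm.
(a) FC to add: 7.246 − 0.8 = 6.446 mg/L as Cl₂.
(a) Cl₂ equivalent: 6.446 mg/L × 919,755 L = 5928 g.
(a) Product at 71.5% available Cl: 5928 / 0.715 = 8292 g.

(b) Volume: 1470 m³ = 1,470,000 L.
(b) CYA to add: (77 − 24) = 53 mg/L × 1,470,000 L = 77,910 g cyanuric acid.
(b) At 95% purity: 77,910 / 0.95 = 82,010 g product.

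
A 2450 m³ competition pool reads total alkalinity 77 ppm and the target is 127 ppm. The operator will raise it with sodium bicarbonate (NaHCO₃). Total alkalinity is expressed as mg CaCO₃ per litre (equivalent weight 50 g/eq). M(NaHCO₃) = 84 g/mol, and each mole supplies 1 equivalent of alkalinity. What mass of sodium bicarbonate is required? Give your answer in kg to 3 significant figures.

206 kg

Volume: 2450 m³ = 2,450,000 L.
Alkalinity to add: (127 − 77) = 50 mg/L as CaCO₃ × 2,450,000 L = 122,500 g as CaCO₃.
Equivalents: 122,500 g ÷ 50 g/eq = 2450 eq.
NaHCO₃ supplies 1 eq per mole → 2450 mol.
Mass: 2450 mol × 84 g/mol = 205,800 g.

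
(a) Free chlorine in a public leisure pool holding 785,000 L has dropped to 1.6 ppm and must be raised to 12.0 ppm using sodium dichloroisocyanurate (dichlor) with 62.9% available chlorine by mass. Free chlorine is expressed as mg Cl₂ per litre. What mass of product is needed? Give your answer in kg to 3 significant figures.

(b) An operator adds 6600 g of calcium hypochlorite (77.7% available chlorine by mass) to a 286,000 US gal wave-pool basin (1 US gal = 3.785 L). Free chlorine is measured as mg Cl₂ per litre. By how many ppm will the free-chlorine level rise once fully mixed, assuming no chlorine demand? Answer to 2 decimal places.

(a) Chlorine deficit: 12.0 − 1.6 = 10.4 ppm = 10.4 mg/L as Cl₂.
(a) Cl₂ equivalent needed: 10.4 mg/L × 785,000 L = 8,164,000 mg = 8164 g.
(a) Product at 62.9% available chlorine: 8164 / 0.629 = 12,980 g.

(b) Volume: 286,000 US gal × 3.785 L/gal = 1,082,510 L.
(b) Available chlorine delivered: 6600 g × 0.777 = 5128 g as Cl₂.
(b) Concentration rise: 5128 g / 1,082,510 L = 4.737 mg/L = 4.74 ppm.

(a) 13.0 kg; (b) 4.74 ppm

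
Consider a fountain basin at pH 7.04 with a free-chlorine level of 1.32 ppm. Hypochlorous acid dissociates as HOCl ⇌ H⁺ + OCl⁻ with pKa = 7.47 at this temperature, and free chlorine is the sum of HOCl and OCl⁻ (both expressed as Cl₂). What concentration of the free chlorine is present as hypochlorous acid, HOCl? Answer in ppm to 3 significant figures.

0.962 ppm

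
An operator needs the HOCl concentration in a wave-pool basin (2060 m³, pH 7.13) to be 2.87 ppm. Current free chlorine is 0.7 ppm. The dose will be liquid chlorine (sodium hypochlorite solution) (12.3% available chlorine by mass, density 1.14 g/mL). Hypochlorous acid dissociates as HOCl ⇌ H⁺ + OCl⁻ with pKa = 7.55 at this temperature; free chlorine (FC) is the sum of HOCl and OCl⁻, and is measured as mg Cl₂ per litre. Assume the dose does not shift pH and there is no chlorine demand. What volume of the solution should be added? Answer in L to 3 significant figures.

47.9 L

Volume: 2060 m³ = 2,060,000 L.
[OCl⁻]/[HOCl] = 10^(pH − pKa) = 10^(7.13 − 7.55) = 0.3802; fraction as HOCl = 1/(1 + 0.3802) = 0.7245.
Free chlorine required for 2.87 ppm HOCl: 2.87 / 0.7245 = 3.961 ppm.
FC to add: 3.961 − 0.7 = 3.261 mg/L as Cl₂.
Cl₂ equivalent: 3.261 mg/L × 2,060,000 L = 6718 g.
Product at 12.3% available Cl: 6718 / 0.123 = 54,620 g.
Volume: 54,620 g ÷ 1.14 g/mL = 47,910 mL.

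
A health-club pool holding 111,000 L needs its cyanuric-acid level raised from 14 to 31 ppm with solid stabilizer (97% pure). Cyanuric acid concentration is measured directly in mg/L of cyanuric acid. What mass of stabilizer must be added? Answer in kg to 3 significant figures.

1.95 kg

CYA to add: (31 − 14) = 17 mg/L × 111,000 L = 1887 g cyanuric acid.
At 97% purity: 1887 / 0.97 = 1945 g product.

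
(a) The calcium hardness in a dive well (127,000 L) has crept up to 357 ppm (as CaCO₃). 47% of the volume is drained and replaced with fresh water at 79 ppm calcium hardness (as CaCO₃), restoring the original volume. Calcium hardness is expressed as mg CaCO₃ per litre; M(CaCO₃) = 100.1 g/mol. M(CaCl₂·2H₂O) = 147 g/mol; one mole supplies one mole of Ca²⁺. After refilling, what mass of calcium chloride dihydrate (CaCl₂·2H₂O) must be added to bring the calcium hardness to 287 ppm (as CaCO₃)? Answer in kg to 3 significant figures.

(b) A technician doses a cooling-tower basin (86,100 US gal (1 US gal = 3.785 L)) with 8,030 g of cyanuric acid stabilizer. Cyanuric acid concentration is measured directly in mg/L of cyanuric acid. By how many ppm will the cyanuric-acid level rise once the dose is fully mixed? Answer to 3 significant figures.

(a) After draining 47% and refilling: 357 × 0.53 + 79 × 0.47 = 226.34 ppm.
(a) Deficit to target: 287 − 226.34 = 60.66 mg/L.
(a) As CaCO₃: 60.66 mg/L × 127,000 L = 7704 g; ÷ 100.1 = 76.96 mol Ca²⁺.
(a) Mass: 76.96 × 147 = 11,310 g.

(b) Volume: 86,100 US gal × 3.785 L/gal = 325,888 L.
(b) Rise: 8,030 g / 325,888 L × 1000 = 24.64 mg/L.

(a) 11.3 kg; (b) 24.6 ppm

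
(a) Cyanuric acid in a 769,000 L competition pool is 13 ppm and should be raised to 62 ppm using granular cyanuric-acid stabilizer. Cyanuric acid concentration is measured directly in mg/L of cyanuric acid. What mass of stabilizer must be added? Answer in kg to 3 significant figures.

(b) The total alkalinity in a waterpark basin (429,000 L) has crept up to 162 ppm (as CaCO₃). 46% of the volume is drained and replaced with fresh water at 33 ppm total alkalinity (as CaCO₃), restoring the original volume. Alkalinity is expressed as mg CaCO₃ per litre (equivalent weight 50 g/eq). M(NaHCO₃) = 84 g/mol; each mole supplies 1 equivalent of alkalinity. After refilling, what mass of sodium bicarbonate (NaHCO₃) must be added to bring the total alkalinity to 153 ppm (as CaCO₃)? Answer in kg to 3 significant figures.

(a) 37.7 kg; (b) 36.3 kg

(a) CYA to add: (62 − 13) = 49 mg/L × 769,000 L = 37,680 g cyanuric acid.

(b) After draining 46% and refilling: 162 × 0.54 + 33 × 0.46 = 102.66 ppm.
(b) Deficit to target: 153 − 102.66 = 50.34 mg/L.
(b) As CaCO₃: 50.34 mg/L × 429,000 L = 21,600 g; ÷ 50 g/eq ÷ 1 = 431.9 mol NaHCO₃.
(b) Mass: 431.9 × 84 = 36,280 g.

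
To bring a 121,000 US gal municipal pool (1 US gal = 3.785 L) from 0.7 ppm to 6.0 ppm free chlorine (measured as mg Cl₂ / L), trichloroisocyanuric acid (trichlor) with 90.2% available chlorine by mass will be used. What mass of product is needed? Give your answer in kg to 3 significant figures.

2.69 kg

Volume: 121,000 US gal × 3.785 L/gal = 457,985 L.
Chlorine deficit: 6.0 − 0.7 = 5.3 ppm = 5.3 mg/L as Cl₂.
Cl₂ equivalent needed: 5.3 mg/L × 457,985 L = 2,427,000 mg = 2427 g.
Product at 90.2% available chlorine: 2427 / 0.902 = 2691 g.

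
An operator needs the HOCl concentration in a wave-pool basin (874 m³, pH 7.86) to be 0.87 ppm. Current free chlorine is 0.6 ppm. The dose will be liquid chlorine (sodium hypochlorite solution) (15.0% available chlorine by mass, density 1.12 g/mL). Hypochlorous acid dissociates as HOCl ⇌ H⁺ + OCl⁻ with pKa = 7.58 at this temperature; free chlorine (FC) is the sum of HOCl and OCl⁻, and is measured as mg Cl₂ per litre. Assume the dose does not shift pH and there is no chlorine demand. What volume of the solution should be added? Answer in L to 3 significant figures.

10.0 L

Volume: 874 m³ = 874,000 L.
[OCl⁻]/[HOCl] = 10^(pH − pKa) = 10^(7.86 − 7.58) = 1.905; fraction as HOCl = 1/(1 + 1.905) = 0.3442.
Free chlorine required for 0.87 ppm HOCl: 0.87 / 0.3442 = 2.528 ppm.
FC to add: 2.528 − 0.6 = 1.928 mg/L as Cl₂.
Cl₂ equivalent: 1.928 mg/L × 874,000 L = 1685 g.
Product at 15.0% available Cl: 1685 / 0.15 = 11,230 g.
Volume: 11,230 g ÷ 1.12 g/mL = 10,030 mL.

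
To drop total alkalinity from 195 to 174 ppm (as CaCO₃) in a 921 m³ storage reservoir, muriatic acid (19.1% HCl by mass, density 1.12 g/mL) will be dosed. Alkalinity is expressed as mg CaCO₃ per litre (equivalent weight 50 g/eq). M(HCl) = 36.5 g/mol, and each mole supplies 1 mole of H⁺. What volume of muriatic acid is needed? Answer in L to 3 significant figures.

Volume: 921 m³ = 921,000 L.
Alkalinity to neutralize: (195 − 174) = 21 mg/L as CaCO₃ × 921,000 L = 19,340 g as CaCO₃.
Equivalents of H⁺ required: 19,340 ÷ 50 g/eq = 386.8 eq = 386.8 mol HCl.
Mass of HCl: 386.8 × 36.5 = 14,120 g.
Mass of 19.1% solution: 14,120 / 0.191 = 73,920 g.
Volume: 73,920 g ÷ 1.12 g/mL = 66,000 mL.

66.0 L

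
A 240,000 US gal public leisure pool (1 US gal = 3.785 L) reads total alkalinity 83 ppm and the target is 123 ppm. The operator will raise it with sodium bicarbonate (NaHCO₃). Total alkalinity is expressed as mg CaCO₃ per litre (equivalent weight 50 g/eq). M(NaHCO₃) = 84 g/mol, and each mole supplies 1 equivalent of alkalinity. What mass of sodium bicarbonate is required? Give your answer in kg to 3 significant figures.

Volume: 240,000 US gal × 3.785 L/gal = 908,400 L.
Alkalinity to add: (123 − 83) = 40 mg/L as CaCO₃ × 908,400 L = 36,340 g as CaCO₃.
Equivalents: 36,340 g ÷ 50 g/eq = 726.7 eq.
NaHCO₃ supplies 1 eq per mole → 726.7 mol.
Mass: 726.7 mol × 84 g/mol = 61,040 g.

61.0 kg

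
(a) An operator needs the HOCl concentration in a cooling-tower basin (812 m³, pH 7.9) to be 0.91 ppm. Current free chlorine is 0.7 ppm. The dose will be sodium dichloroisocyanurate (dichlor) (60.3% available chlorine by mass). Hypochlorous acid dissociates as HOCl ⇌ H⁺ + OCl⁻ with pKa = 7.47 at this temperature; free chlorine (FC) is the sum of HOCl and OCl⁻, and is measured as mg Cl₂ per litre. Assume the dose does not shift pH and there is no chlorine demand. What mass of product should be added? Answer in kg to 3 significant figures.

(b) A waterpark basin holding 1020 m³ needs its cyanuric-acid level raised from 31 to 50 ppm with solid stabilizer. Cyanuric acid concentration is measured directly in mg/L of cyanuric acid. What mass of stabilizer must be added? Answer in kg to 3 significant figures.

(a) 3.58 kg; (b) 19.4 kg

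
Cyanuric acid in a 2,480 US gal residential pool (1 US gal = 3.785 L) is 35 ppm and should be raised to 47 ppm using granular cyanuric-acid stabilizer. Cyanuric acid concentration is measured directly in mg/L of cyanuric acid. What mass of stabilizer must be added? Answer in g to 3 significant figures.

Volume: 2,480 US gal × 3.785 L/gal = 9,387 L.
CYA to add: (47 − 35) = 12 mg/L × 9,387 L = 112.6 g cyanuric acid.

113 g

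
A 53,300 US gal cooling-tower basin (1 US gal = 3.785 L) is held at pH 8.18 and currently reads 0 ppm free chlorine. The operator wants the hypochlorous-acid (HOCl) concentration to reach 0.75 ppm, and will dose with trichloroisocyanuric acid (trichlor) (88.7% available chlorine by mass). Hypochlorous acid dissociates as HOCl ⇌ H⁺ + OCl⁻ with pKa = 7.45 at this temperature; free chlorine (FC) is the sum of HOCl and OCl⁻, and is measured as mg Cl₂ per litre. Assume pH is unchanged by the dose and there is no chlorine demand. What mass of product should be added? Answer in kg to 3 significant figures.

Volume: 53,300 US gal × 3.785 L/gal = 201,740 L.
[OCl⁻]/[HOCl] = 10^(pH − pKa) = 10^(8.18 − 7.45) = 5.37; fraction as HOCl = 1/(1 + 5.37) = 0.157.
Free chlorine required for 0.75 ppm HOCl: 0.75 / 0.157 = 4.778 ppm.
FC to add: 4.778 − 0 = 4.778 mg/L as Cl₂.
Cl₂ equivalent: 4.778 mg/L × 201,740 L = 963.9 g.
Product at 88.7% available Cl: 963.9 / 0.887 = 1087 g.

1.09 kg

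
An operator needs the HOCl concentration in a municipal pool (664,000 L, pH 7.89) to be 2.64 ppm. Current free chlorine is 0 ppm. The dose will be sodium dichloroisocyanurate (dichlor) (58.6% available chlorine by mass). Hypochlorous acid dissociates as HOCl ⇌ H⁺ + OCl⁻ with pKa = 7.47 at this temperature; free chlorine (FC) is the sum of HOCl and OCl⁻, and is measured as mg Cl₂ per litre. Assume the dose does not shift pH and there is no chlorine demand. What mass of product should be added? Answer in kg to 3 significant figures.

10.9 kg

[OCl⁻]/[HOCl] = 10^(pH − pKa) = 10^(7.89 − 7.47) = 2.63; fraction as HOCl = 1/(1 + 2.63) = 0.2755.
Free chlorine required for 2.64 ppm HOCl: 2.64 / 0.2755 = 9.584 ppm.
FC to add: 9.584 − 0 = 9.584 mg/L as Cl₂.
Cl₂ equivalent: 9.584 mg/L × 664,000 L = 6364 g.
Product at 58.6% available Cl: 6364 / 0.586 = 10,860 g.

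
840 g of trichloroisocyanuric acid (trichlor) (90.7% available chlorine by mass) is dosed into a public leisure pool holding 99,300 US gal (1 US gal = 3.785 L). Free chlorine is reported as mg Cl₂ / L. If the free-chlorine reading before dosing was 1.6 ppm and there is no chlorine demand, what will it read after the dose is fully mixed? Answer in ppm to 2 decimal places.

3.63 ppm

Volume: 99,300 US gal × 3.785 L/gal = 375,850 L.
Available chlorine delivered: 840 g × 0.907 = 761.9 g as Cl₂.
Concentration rise: 761.9 g / 375,850 L = 2.027 mg/L = 2.03 ppm.
Final FC: 1.6 + 2.03 = 3.63 ppm.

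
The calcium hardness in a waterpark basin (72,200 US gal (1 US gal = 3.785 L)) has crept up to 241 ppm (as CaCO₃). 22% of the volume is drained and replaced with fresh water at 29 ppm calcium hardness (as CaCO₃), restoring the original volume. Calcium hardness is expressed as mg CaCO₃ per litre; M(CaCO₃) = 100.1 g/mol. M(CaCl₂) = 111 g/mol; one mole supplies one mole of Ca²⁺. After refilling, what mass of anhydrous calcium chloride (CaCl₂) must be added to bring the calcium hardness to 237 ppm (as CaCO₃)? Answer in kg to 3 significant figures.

Volume: 72,200 US gal × 3.785 L/gal = 273,277 L.
After draining 22% and refilling: 241 × 0.78 + 29 × 0.22 = 194.36 ppm.
Deficit to target: 237 − 194.36 = 42.64 mg/L.
As CaCO₃: 42.64 mg/L × 273,277 L = 11,650 g; ÷ 100.1 = 116.4 mol Ca²⁺.
Mass: 116.4 × 111 = 12,920 g.

12.9 kg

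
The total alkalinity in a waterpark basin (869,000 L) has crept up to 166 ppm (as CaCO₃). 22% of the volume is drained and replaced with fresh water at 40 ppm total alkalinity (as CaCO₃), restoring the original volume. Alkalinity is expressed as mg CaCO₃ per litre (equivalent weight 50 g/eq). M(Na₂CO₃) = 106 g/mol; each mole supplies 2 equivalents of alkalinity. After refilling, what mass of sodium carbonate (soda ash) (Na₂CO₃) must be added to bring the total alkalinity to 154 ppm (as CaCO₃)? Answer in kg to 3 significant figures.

After draining 22% and refilling: 166 × 0.78 + 40 × 0.22 = 138.28 ppm.
Deficit to target: 154 − 138.28 = 15.72 mg/L.
As CaCO₃: 15.72 mg/L × 869,000 L = 13,660 g; ÷ 50 g/eq ÷ 2 = 136.6 mol Na₂CO₃.
Mass: 136.6 × 106 = 14,480 g.

14.5 kg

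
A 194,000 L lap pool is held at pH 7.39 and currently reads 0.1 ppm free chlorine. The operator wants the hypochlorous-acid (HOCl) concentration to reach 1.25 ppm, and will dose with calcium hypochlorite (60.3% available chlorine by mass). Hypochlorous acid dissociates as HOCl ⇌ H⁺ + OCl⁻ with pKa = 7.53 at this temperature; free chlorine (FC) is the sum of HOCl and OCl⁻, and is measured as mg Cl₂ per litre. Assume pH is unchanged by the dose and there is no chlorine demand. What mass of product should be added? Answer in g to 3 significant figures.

[OCl⁻]/[HOCl] = 10^(pH − pKa) = 10^(7.39 − 7.53) = 0.7244; fraction as HOCl = 1/(1 + 0.7244) = 0.5799.
Free chlorine required for 1.25 ppm HOCl: 1.25 / 0.5799 = 2.156 ppm.
FC to add: 2.156 − 0.1 = 2.056 mg/L as Cl₂.
Cl₂ equivalent: 2.056 mg/L × 194,000 L = 398.8 g.
Product at 60.3% available Cl: 398.8 / 0.603 = 661.3 g.

661 g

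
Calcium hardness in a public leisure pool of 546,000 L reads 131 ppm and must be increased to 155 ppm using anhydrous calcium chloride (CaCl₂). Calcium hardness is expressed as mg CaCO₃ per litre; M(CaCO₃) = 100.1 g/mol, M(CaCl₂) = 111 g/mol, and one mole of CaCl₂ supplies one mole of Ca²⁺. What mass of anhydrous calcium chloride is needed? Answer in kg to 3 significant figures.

14.5 kg

Hardness to add: (155 − 131) = 24 mg/L as CaCO₃ × 546,000 L = 13,100 g as CaCO₃.
Moles of Ca²⁺ (1 mol Ca²⁺ ≡ 1 mol CaCO₃): 13,100 / 100.1 g/mol = 130.9 mol.
Mass of CaCl₂: 130.9 × 111 = 14,530 g.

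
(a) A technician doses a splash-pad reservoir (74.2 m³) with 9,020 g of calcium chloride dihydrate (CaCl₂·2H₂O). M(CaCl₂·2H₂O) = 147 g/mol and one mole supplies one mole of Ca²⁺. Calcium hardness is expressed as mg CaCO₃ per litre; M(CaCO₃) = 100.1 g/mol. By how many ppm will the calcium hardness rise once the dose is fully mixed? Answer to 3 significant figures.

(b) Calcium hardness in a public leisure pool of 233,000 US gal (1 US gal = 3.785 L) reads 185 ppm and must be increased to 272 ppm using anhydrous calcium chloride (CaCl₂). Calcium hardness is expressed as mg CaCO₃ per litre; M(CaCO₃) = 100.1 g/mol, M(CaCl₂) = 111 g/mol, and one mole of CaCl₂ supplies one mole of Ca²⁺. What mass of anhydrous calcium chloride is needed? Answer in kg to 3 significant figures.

(a) Volume: 74.2 m³ = 74,200 L.
(a) Moles of Ca²⁺: 9,020 g ÷ 147 g/mol = 61.36 mol.
(a) As CaCO₃: 61.36 mol × 100.1 g/mol = 6142 g.
(a) Rise: 6142 g / 74,200 L × 1000 = 82.78 mg/L.

(b) Volume: 233,000 US gal × 3.785 L/gal = 881,905 L.
(b) Hardness to add: (272 − 185) = 87 mg/L as CaCO₃ × 881,905 L = 76,730 g as CaCO₃.
(b) Moles of Ca²⁺ (1 mol Ca²⁺ ≡ 1 mol CaCO₃): 76,730 / 100.1 g/mol = 766.5 mol.
(b) Mass of CaCl₂: 766.5 × 111 = 85,080 g.

(a) 82.8 ppm; (b) 85.1 kg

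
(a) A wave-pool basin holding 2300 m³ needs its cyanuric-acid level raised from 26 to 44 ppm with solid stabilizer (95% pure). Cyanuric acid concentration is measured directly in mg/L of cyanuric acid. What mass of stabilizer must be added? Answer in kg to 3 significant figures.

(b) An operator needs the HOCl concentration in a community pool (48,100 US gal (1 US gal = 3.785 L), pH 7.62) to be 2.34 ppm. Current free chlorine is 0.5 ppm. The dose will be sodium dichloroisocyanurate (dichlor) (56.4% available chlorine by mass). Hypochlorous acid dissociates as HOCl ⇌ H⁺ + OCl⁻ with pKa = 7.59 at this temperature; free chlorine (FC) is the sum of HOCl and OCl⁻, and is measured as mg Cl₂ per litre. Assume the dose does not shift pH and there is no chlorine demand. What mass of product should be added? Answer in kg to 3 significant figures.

(a) Volume: 2300 m³ = 2,300,000 L.
(a) CYA to add: (44 − 26) = 18 mg/L × 2,300,000 L = 41,400 g cyanuric acid.
(a) At 95% purity: 41,400 / 0.95 = 43,580 g product.

(b) Volume: 48,100 US gal × 3.785 L/gal = 182,058 L.
(b) [OCl⁻]/[HOCl] = 10^(pH − pKa) = 10^(7.62 − 7.59) = 1.072; fraction as HOCl = 1/(1 + 1.072) = 0.4827.
(b) Free chlorine required for 2.34 ppm HOCl: 2.34 / 0.4827 = 4.847 ppm.
(b) FC to add: 4.847 − 0.5 = 4.347 mg/L as Cl₂.
(b) Cl₂ equivalent: 4.347 mg/L × 182,058 L = 791.5 g.
(b) Product at 56.4% available Cl: 791.5 / 0.564 = 1403 g.

(a) 43.6 kg; (b) 1.40 kg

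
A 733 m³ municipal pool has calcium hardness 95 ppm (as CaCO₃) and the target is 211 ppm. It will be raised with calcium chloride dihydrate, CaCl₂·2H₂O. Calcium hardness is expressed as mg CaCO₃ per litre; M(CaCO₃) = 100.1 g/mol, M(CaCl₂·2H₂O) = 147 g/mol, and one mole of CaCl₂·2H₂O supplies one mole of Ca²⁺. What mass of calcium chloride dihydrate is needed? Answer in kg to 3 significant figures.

125 kg

Volume: 733 m³ = 733,000 L.
Hardness to add: (211 − 95) = 116 mg/L as CaCO₃ × 733,000 L = 85,030 g as CaCO₃.
Moles of Ca²⁺ (1 mol Ca²⁺ ≡ 1 mol CaCO₃): 85,030 / 100.1 g/mol = 849.4 mol.
Mass of CaCl₂·2H₂O: 849.4 × 147 = 124,900 g.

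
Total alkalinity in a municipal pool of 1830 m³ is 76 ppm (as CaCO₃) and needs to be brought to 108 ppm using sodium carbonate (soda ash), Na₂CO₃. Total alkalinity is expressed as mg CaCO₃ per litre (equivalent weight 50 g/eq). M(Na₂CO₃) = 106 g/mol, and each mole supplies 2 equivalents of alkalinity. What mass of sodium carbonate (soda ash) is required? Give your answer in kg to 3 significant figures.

62.1 kg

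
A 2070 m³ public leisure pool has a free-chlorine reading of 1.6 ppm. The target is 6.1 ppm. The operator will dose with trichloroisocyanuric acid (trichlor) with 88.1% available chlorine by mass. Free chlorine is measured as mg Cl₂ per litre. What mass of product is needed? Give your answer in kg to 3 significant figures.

10.6 kg

Volume: 2070 m³ = 2,070,000 L.
Chlorine deficit: 6.1 − 1.6 = 4.5 ppm = 4.5 mg/L as Cl₂.
Cl₂ equivalent needed: 4.5 mg/L × 2,070,000 L = 9,315,000 mg = 9315 g.
Product at 88.1% available chlorine: 9315 / 0.881 = 10,570 g.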